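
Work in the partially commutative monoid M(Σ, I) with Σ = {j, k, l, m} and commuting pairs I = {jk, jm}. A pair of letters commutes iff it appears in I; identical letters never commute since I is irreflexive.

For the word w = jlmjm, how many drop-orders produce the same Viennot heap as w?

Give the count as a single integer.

3

drop 0:j onto floor
drop 1:l onto {0:j}
drop 2:m onto {1:l}
drop 3:j onto {1:l}
drop 4:m onto {2:m}
ground layer = {0:j}
drop-orders for the pieces not yet dropped (sum over which currently-grounded one goes next):
  1 to go: {3} 1  {4} 1
  2 to go: {2,4} 1  {3,4} 2
  3 to go: {2,3,4} 3
  if 0:j drops first: 3 orders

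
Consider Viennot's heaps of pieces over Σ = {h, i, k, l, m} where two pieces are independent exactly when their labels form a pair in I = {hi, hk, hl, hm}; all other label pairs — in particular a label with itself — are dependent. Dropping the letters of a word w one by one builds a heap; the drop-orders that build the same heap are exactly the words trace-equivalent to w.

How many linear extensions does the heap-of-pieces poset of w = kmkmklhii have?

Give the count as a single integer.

9

0(k) covers ∅
1(m) covers 0:k
2(k) covers 1:m
3(m) covers 2:k
4(k) covers 3:m
5(l) covers 4:k
6(h) covers ∅
7(i) covers 5:l
8(i) covers 7:i
floor of heap: 0:k, 6:h
completions by unplaced set U, small U first (add the entries for U minus each lowest piece of U):
  |U|=1: {6}:1  {8}:1
  |U|=2: {6,8}:2  {7,8}:1
  |U|=3: {5,7,8}:1  {6,7,8}:3
  |U|=4: {4,5,7,8}:1  {5,6,7,8}:4
  |U|=5: {3,4,5,7,8}:1  {4,5,6,7,8}:5
  |U|=6: {2,3,4,5,7,8}:1  {3,4,5,6,7,8}:6
  |U|=7: {1,2,3,4,5,7,8}:1  {2,3,4,5,6,7,8}:7
  start at 0(k): 8
  start at 6(h): 1
sum over floor = 9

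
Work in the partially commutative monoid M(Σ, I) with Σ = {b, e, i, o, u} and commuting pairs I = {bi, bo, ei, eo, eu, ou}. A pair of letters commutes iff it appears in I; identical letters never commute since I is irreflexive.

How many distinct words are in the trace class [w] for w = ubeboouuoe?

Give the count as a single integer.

360

piece 0:u — minimal
piece 1:b rests on {0:u}
piece 2:e rests on {1:b}
piece 3:b rests on {2:e}
piece 4:o — minimal
piece 5:o rests on {4:o}
piece 6:u rests on {3:b}
piece 7:u rests on {6:u}
piece 8:o rests on {5:o}
piece 9:e rests on {3:b}
minimal pieces: {0:u, 4:o}
ways to finish when only these pieces remain (= sum over removing one remaining piece with nothing left below it):
  1 left: {7}→1  {8}→1  {9}→1
  2 left: {5,8}→1  {6,7}→1  {7,8}→2  {7,9}→2  {8,9}→2
  3 left: {4,5,8}→1  {5,7,8}→3  {5,8,9}→3  {6,7,8}→3  {6,7,9}→3  {7,8,9}→6
  4 left: {3,6,7,9}→3  {4,5,7,8}→4  {4,5,8,9}→4  {5,6,7,8}→6  {5,7,8,9}→12  {6,7,8,9}→12
  5 left: {2,3,6,7,9}→3  {3,6,7,8,9}→15  {4,5,6,7,8}→10  {4,5,7,8,9}→20  {5,6,7,8,9}→30
  6 left: {1,2,3,6,7,9}→3  {2,3,6,7,8,9}→18  {3,5,6,7,8,9}→45  {4,5,6,7,8,9}→60
  7 left: {0,1,2,3,6,7,9}→3  {1,2,3,6,7,8,9}→21  {2,3,5,6,7,8,9}→63  {3,4,5,6,7,8,9}→105
  8 left: {0,1,2,3,6,7,8,9}→24  {1,2,3,5,6,7,8,9}→84  {2,3,4,5,6,7,8,9}→168
  placing 0:u first → 252 extensions
  placing 4:o first → 108 extensions
total linear extensions = 360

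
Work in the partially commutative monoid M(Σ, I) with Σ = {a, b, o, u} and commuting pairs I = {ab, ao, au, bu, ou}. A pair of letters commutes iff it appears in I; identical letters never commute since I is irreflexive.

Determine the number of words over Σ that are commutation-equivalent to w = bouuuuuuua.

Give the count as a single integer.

drop 0:b onto floor
drop 1:o onto {0:b}
drop 2:u onto floor
drop 3:u onto {2:u}
drop 4:u onto {3:u}
drop 5:u onto {4:u}
drop 6:u onto {5:u}
drop 7:u onto {6:u}
drop 8:u onto {7:u}
drop 9:a onto floor
ground layer = {0:b, 2:u, 9:a}
drop-orders for the pieces not yet dropped (sum over which currently-grounded one goes next):
  1 to go: {1} 1  {8} 1  {9} 1
  2 to go: {0,1} 1  {1,8} 2  {1,9} 2  {7,8} 1  {8,9} 2
  3 to go: {0,1,8} 3  {0,1,9} 3  {1,7,8} 3  {1,8,9} 6  {6,7,8} 1  {7,8,9} 3
  4 to go: {0,1,7,8} 6  {0,1,8,9} 12  {1,6,7,8} 4  {1,7,8,9} 12  {5,6,7,8} 1  {6,7,8,9} 4
  5 to go: {0,1,6,7,8} 10  {0,1,7,8,9} 30  {1,5,6,7,8} 5  {1,6,7,8,9} 20  {4,5,6,7,8} 1  {5,6,7,8,9} 5
  6 to go: {0,1,5,6,7,8} 15  {0,1,6,7,8,9} 60  {1,4,5,6,7,8} 6  {1,5,6,7,8,9} 30  {3,4,5,6,7,8} 1  {4,5,6,7,8,9} 6
  7 to go: {0,1,4,5,6,7,8} 21  {0,1,5,6,7,8,9} 105  {1,3,4,5,6,7,8} 7  {1,4,5,6,7,8,9} 42  {2,3,4,5,6,7,8} 1  {3,4,5,6,7,8,9} 7
  8 to go: {0,1,3,4,5,6,7,8} 28  {0,1,4,5,6,7,8,9} 168  {1,2,3,4,5,6,7,8} 8  {1,3,4,5,6,7,8,9} 56  {2,3,4,5,6,7,8,9} 8
  if 0:b drops first: 72 orders
  if 2:u drops first: 252 orders
  if 9:a drops first: 36 orders
heap linearizations: 360

360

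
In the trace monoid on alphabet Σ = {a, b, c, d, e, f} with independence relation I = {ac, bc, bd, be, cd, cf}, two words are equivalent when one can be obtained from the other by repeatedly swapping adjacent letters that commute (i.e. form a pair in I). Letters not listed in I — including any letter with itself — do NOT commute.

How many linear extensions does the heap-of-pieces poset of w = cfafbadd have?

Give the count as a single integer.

8

piece 0:c — minimal
piece 1:f — minimal
piece 2:a rests on {1:f}
piece 3:f rests on {2:a}
piece 4:b rests on {3:f}
piece 5:a rests on {4:b}
piece 6:d rests on {5:a}
piece 7:d rests on {6:d}
minimal pieces: {0:c, 1:f}
ways to finish when only these pieces remain (= sum over removing one remaining piece with nothing left below it):
  1 left: {0}→1  {7}→1
  2 left: {0,7}→2  {6,7}→1
  3 left: {0,6,7}→3  {5,6,7}→1
  4 left: {0,5,6,7}→4  {4,5,6,7}→1
  5 left: {0,4,5,6,7}→5  {3,4,5,6,7}→1
  6 left: {0,3,4,5,6,7}→6  {2,3,4,5,6,7}→1
  placing 0:c first → 1 extensions
  placing 1:f first → 7 extensions
total linear extensions = 8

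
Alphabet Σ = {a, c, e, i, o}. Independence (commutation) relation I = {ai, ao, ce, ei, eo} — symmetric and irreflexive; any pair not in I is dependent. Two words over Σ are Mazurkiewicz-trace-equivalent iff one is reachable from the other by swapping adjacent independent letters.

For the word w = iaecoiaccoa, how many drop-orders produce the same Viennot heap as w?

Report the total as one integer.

piece 0:i — minimal
piece 1:a — minimal
piece 2:e rests on {1:a}
piece 3:c rests on {0:i, 1:a}
piece 4:o rests on {3:c}
piece 5:i rests on {4:o}
piece 6:a rests on {2:e, 3:c}
piece 7:c rests on {5:i, 6:a}
piece 8:c rests on {7:c}
piece 9:o rests on {8:c}
piece 10:a rests on {8:c}
minimal pieces: {0:i, 1:a}
ways to finish when only these pieces remain (= sum over removing one remaining piece with nothing left below it):
  1 left: {9}→1  {10}→1
  2 left: {9,10}→2
  3 left: {8,9,10}→2
  4 left: {7,8,9,10}→2
  5 left: {5,7,8,9,10}→2  {6,7,8,9,10}→2
  6 left: {2,6,7,8,9,10}→2  {4,5,7,8,9,10}→2  {5,6,7,8,9,10}→4
  7 left: {2,5,6,7,8,9,10}→6  {4,5,6,7,8,9,10}→6
  8 left: {2,4,5,6,7,8,9,10}→12  {3,4,5,6,7,8,9,10}→6
  9 left: {0,3,4,5,6,7,8,9,10}→6  {2,3,4,5,6,7,8,9,10}→18
  placing 0:i first → 18 extensions
  placing 1:a first → 24 extensions
total linear extensions = 42

42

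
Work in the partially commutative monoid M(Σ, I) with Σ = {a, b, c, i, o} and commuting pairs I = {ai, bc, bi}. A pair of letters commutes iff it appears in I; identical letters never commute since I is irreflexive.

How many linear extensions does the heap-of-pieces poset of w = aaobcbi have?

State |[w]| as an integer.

piece 0:a — minimal
piece 1:a rests on {0:a}
piece 2:o rests on {1:a}
piece 3:b rests on {2:o}
piece 4:c rests on {2:o}
piece 5:b rests on {3:b}
piece 6:i rests on {4:c}
minimal pieces: {0:a}
ways to finish when only these pieces remain (= sum over removing one remaining piece with nothing left below it):
  1 left: {5}→1  {6}→1
  2 left: {3,5}→1  {4,6}→1  {5,6}→2
  3 left: {3,5,6}→3  {4,5,6}→3
  4 left: {3,4,5,6}→6
  5 left: {2,3,4,5,6}→6
  placing 0:a first → 6 extensions

6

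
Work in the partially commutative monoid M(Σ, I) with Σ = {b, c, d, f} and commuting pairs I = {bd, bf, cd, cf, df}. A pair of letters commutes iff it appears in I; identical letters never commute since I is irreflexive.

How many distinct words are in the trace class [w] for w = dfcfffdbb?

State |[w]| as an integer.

0(d) covers ∅
1(f) covers ∅
2(c) covers ∅
3(f) covers 1:f
4(f) covers 3:f
5(f) covers 4:f
6(d) covers 0:d
7(b) covers 2:c
8(b) covers 7:b
floor of heap: 0:d, 1:f, 2:c
completions by unplaced set U, small U first (add the entries for U minus each lowest piece of U):
  |U|=1: {5}:1  {6}:1  {8}:1
  |U|=2: {0,6}:1  {4,5}:1  {5,6}:2  {5,8}:2  {6,8}:2  {7,8}:1
  |U|=3: {0,5,6}:3  {0,6,8}:3  {2,7,8}:1  {3,4,5}:1  {4,5,6}:3  {4,5,8}:3  {5,6,8}:6  {5,7,8}:3  {6,7,8}:3
  |U|=4: {0,4,5,6}:6  {0,5,6,8}:12  {0,6,7,8}:6  {1,3,4,5}:1  {2,5,7,8}:4  {2,6,7,8}:4  {3,4,5,6}:4  {3,4,5,8}:4  {4,5,6,8}:12  {4,5,7,8}:6  {5,6,7,8}:12
  |U|=5: {0,2,6,7,8}:10  {0,3,4,5,6}:10  {0,4,5,6,8}:30  {0,5,6,7,8}:30  {1,3,4,5,6}:5  {1,3,4,5,8}:5  {2,4,5,7,8}:10  {2,5,6,7,8}:20  {3,4,5,6,8}:20  {3,4,5,7,8}:10  {4,5,6,7,8}:30
  |U|=6: {0,1,3,4,5,6}:15  {0,2,5,6,7,8}:60  {0,3,4,5,6,8}:60  {0,4,5,6,7,8}:90  {1,3,4,5,6,8}:30  {1,3,4,5,7,8}:15  {2,3,4,5,7,8}:20  {2,4,5,6,7,8}:60  {3,4,5,6,7,8}:60
  |U|=7: {0,1,3,4,5,6,8}:105  {0,2,4,5,6,7,8}:210  {0,3,4,5,6,7,8}:210  {1,2,3,4,5,7,8}:35  {1,3,4,5,6,7,8}:105  {2,3,4,5,6,7,8}:140
  start at 0(d): 280
  start at 1(f): 560
  start at 2(c): 420
sum over floor = 1260

1260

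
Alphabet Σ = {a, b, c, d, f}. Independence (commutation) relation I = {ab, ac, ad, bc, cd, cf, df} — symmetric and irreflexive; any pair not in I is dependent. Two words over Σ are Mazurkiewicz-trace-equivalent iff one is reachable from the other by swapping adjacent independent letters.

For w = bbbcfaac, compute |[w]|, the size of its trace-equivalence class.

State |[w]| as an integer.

piece 0:b — minimal
piece 1:b rests on {0:b}
piece 2:b rests on {1:b}
piece 3:c — minimal
piece 4:f rests on {2:b}
piece 5:a rests on {4:f}
piece 6:a rests on {5:a}
piece 7:c rests on {3:c}
minimal pieces: {0:b, 3:c}
ways to finish when only these pieces remain (= sum over removing one remaining piece with nothing left below it):
  1 left: {6}→1  {7}→1
  2 left: {3,7}→1  {5,6}→1  {6,7}→2
  3 left: {3,6,7}→3  {4,5,6}→1  {5,6,7}→3
  4 left: {2,4,5,6}→1  {3,5,6,7}→6  {4,5,6,7}→4
  5 left: {1,2,4,5,6}→1  {2,4,5,6,7}→5  {3,4,5,6,7}→10
  6 left: {0,1,2,4,5,6}→1  {1,2,4,5,6,7}→6  {2,3,4,5,6,7}→15
  placing 0:b first → 21 extensions
  placing 3:c first → 7 extensions
total linear extensions = 28

28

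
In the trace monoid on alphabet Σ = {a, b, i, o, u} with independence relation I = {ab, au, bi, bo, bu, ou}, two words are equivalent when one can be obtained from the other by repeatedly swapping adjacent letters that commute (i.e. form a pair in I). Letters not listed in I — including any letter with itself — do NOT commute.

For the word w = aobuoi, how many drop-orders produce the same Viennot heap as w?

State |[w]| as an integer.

drop 0:a onto floor
drop 1:o onto {0:a}
drop 2:b onto floor
drop 3:u onto floor
drop 4:o onto {1:o}
drop 5:i onto {3:u, 4:o}
ground layer = {0:a, 2:b, 3:u}
drop-orders for the pieces not yet dropped (sum over which currently-grounded one goes next):
  1 to go: {2} 1  {5} 1
  2 to go: {2,5} 2  {3,5} 1  {4,5} 1
  3 to go: {1,4,5} 1  {2,3,5} 3  {2,4,5} 3  {3,4,5} 2
  4 to go: {0,1,4,5} 1  {1,2,4,5} 4  {1,3,4,5} 3  {2,3,4,5} 8
  if 0:a drops first: 15 orders
  if 2:b drops first: 4 orders
  if 3:u drops first: 5 orders
heap linearizations: 24

24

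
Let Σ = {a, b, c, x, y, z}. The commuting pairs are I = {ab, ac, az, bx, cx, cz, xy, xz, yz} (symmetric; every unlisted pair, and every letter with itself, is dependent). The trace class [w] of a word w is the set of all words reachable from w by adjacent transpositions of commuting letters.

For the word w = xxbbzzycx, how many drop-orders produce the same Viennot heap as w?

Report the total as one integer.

drop 0:x onto floor
drop 1:x onto {0:x}
drop 2:b onto floor
drop 3:b onto {2:b}
drop 4:z onto {3:b}
drop 5:z onto {4:z}
drop 6:y onto {3:b}
drop 7:c onto {6:y}
drop 8:x onto {1:x}
ground layer = {0:x, 2:b}
drop-orders for the pieces not yet dropped (sum over which currently-grounded one goes next):
  1 to go: {5} 1  {7} 1  {8} 1
  2 to go: {1,8} 1  {4,5} 1  {5,7} 2  {5,8} 2  {6,7} 1  {7,8} 2
  3 to go: {0,1,8} 1  {1,5,8} 3  {1,7,8} 3  {4,5,7} 3  {4,5,8} 3  {5,6,7} 3  {5,7,8} 6  {6,7,8} 3
  4 to go: {0,1,5,8} 4  {0,1,7,8} 4  {1,4,5,8} 6  {1,5,7,8} 12  {1,6,7,8} 6  {4,5,6,7} 6  {4,5,7,8} 12  {5,6,7,8} 12
  5 to go: {0,1,4,5,8} 10  {0,1,5,7,8} 20  {0,1,6,7,8} 10  {1,4,5,7,8} 30  {1,5,6,7,8} 30  {3,4,5,6,7} 6  {4,5,6,7,8} 30
  6 to go: {0,1,4,5,7,8} 60  {0,1,5,6,7,8} 60  {1,4,5,6,7,8} 90  {2,3,4,5,6,7} 6  {3,4,5,6,7,8} 36
  7 to go: {0,1,4,5,6,7,8} 210  {1,3,4,5,6,7,8} 126  {2,3,4,5,6,7,8} 42
  if 0:x drops first: 168 orders
  if 2:b drops first: 336 orders
heap linearizations: 504

504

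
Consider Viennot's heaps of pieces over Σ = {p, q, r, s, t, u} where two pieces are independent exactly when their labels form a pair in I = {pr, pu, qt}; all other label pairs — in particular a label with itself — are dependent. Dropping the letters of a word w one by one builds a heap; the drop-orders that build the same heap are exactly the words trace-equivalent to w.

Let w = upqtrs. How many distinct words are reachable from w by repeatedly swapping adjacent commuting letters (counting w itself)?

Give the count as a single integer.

4

drop 0:u onto floor
drop 1:p onto floor
drop 2:q onto {0:u, 1:p}
drop 3:t onto {0:u, 1:p}
drop 4:r onto {2:q, 3:t}
drop 5:s onto {4:r}
ground layer = {0:u, 1:p}
drop-orders for the pieces not yet dropped (sum over which currently-grounded one goes next):
  1 to go: {5} 1
  2 to go: {4,5} 1
  3 to go: {2,4,5} 1  {3,4,5} 1
  4 to go: {2,3,4,5} 2
  if 0:u drops first: 2 orders
  if 1:p drops first: 2 orders
heap linearizations: 4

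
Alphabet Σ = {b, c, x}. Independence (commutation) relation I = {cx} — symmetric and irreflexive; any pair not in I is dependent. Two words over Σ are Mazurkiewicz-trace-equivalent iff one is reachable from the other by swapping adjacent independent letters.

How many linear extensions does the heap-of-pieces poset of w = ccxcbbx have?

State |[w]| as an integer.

4

drop 0:c onto floor
drop 1:c onto {0:c}
drop 2:x onto floor
drop 3:c onto {1:c}
drop 4:b onto {2:x, 3:c}
drop 5:b onto {4:b}
drop 6:x onto {5:b}
ground layer = {0:c, 2:x}
drop-orders for the pieces not yet dropped (sum over which currently-grounded one goes next):
  1 to go: {6} 1
  2 to go: {5,6} 1
  3 to go: {4,5,6} 1
  4 to go: {2,4,5,6} 1  {3,4,5,6} 1
  5 to go: {1,3,4,5,6} 1  {2,3,4,5,6} 2
  if 0:c drops first: 3 orders
  if 2:x drops first: 1 orders
heap linearizations: 4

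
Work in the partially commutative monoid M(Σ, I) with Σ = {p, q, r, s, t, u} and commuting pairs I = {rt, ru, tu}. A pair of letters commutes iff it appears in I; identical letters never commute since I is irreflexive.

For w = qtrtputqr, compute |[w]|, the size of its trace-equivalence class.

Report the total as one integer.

piece 0:q — minimal
piece 1:t rests on {0:q}
piece 2:r rests on {0:q}
piece 3:t rests on {1:t}
piece 4:p rests on {2:r, 3:t}
piece 5:u rests on {4:p}
piece 6:t rests on {4:p}
piece 7:q rests on {5:u, 6:t}
piece 8:r rests on {7:q}
minimal pieces: {0:q}
ways to finish when only these pieces remain (= sum over removing one remaining piece with nothing left below it):
  1 left: {8}→1
  2 left: {7,8}→1
  3 left: {5,7,8}→1  {6,7,8}→1
  4 left: {5,6,7,8}→2
  5 left: {4,5,6,7,8}→2
  6 left: {2,4,5,6,7,8}→2  {3,4,5,6,7,8}→2
  7 left: {1,3,4,5,6,7,8}→2  {2,3,4,5,6,7,8}→4
  placing 0:q first → 6 extensions

6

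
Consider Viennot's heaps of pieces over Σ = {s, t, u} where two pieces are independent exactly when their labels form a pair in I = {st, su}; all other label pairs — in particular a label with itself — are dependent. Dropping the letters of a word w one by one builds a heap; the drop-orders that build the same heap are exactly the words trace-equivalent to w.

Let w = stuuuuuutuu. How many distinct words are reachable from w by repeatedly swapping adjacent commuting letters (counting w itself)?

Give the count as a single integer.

11

drop 0:s onto floor
drop 1:t onto floor
drop 2:u onto {1:t}
drop 3:u onto {2:u}
drop 4:u onto {3:u}
drop 5:u onto {4:u}
drop 6:u onto {5:u}
drop 7:u onto {6:u}
drop 8:t onto {7:u}
drop 9:u onto {8:t}
drop 10:u onto {9:u}
ground layer = {0:s, 1:t}
drop-orders for the pieces not yet dropped (sum over which currently-grounded one goes next):
  1 to go: {0} 1  {10} 1
  2 to go: {0,10} 2  {9,10} 1
  3 to go: {0,9,10} 3  {8,9,10} 1
  4 to go: {0,8,9,10} 4  {7,8,9,10} 1
  5 to go: {0,7,8,9,10} 5  {6,7,8,9,10} 1
  6 to go: {0,6,7,8,9,10} 6  {5,6,7,8,9,10} 1
  7 to go: {0,5,6,7,8,9,10} 7  {4,5,6,7,8,9,10} 1
  8 to go: {0,4,5,6,7,8,9,10} 8  {3,4,5,6,7,8,9,10} 1
  9 to go: {0,3,4,5,6,7,8,9,10} 9  {2,3,4,5,6,7,8,9,10} 1
  if 0:s drops first: 1 orders
  if 1:t drops first: 10 orders
heap linearizations: 11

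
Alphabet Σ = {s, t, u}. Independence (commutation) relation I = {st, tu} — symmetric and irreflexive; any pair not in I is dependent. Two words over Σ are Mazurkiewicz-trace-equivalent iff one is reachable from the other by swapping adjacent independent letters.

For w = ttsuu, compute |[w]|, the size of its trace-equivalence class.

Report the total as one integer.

drop 0:t onto floor
drop 1:t onto {0:t}
drop 2:s onto floor
drop 3:u onto {2:s}
drop 4:u onto {3:u}
ground layer = {0:t, 2:s}
drop-orders for the pieces not yet dropped (sum over which currently-grounded one goes next):
  1 to go: {1} 1  {4} 1
  2 to go: {0,1} 1  {1,4} 2  {3,4} 1
  3 to go: {0,1,4} 3  {1,3,4} 3  {2,3,4} 1
  if 0:t drops first: 4 orders
  if 2:s drops first: 6 orders
heap linearizations: 10

10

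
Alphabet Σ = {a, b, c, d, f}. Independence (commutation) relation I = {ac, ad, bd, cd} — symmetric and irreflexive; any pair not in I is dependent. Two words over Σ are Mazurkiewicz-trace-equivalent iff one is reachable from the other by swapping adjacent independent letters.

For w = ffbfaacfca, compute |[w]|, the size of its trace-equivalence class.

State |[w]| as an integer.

6

drop 0:f onto floor
drop 1:f onto {0:f}
drop 2:b onto {1:f}
drop 3:f onto {2:b}
drop 4:a onto {3:f}
drop 5:a onto {4:a}
drop 6:c onto {3:f}
drop 7:f onto {5:a, 6:c}
drop 8:c onto {7:f}
drop 9:a onto {7:f}
ground layer = {0:f}
drop-orders for the pieces not yet dropped (sum over which currently-grounded one goes next):
  1 to go: {8} 1  {9} 1
  2 to go: {8,9} 2
  3 to go: {7,8,9} 2
  4 to go: {5,7,8,9} 2  {6,7,8,9} 2
  5 to go: {4,5,7,8,9} 2  {5,6,7,8,9} 4
  6 to go: {4,5,6,7,8,9} 6
  7 to go: {3,4,5,6,7,8,9} 6
  8 to go: {2,3,4,5,6,7,8,9} 6
  if 0:f drops first: 6 orders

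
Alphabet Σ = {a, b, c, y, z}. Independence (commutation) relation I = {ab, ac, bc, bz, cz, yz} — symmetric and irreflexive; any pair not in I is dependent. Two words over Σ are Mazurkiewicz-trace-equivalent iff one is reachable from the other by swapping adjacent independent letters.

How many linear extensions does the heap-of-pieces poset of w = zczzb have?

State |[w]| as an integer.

20

#0=z has no predecessor
#1=c has no predecessor
#2=z depends on [0:z]
#3=z depends on [2:z]
#4=b has no predecessor
sources: [0:z, 1:c, 4:b]
N(rest) = Σ N(rest − s) over sources s of rest; N(one piece) = 1:
  size 1 → [1]=1  [3]=1  [4]=1
  size 2 → [1,3]=2  [1,4]=2  [2,3]=1  [3,4]=2
  size 3 → [0,2,3]=1  [1,2,3]=3  [1,3,4]=6  [2,3,4]=3
  first=0(z) contributes 12
  first=1(c) contributes 4
  first=4(b) contributes 4
|[w]| = 20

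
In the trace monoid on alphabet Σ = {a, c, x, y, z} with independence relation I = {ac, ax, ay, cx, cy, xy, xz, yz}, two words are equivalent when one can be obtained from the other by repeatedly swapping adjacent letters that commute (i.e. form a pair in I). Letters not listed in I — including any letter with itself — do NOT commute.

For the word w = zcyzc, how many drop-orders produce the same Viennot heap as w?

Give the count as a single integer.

drop 0:z onto floor
drop 1:c onto {0:z}
drop 2:y onto floor
drop 3:z onto {1:c}
drop 4:c onto {3:z}
ground layer = {0:z, 2:y}
drop-orders for the pieces not yet dropped (sum over which currently-grounded one goes next):
  1 to go: {2} 1  {4} 1
  2 to go: {2,4} 2  {3,4} 1
  3 to go: {1,3,4} 1  {2,3,4} 3
  if 0:z drops first: 4 orders
  if 2:y drops first: 1 orders
heap linearizations: 5

5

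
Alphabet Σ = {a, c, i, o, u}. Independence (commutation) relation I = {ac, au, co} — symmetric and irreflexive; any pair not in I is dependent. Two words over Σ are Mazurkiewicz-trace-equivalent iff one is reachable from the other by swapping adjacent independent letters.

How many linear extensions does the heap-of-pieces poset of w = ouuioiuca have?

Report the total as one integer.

3

0(o) covers ∅
1(u) covers 0:o
2(u) covers 1:u
3(i) covers 2:u
4(o) covers 3:i
5(i) covers 4:o
6(u) covers 5:i
7(c) covers 6:u
8(a) covers 5:i
floor of heap: 0:o
completions by unplaced set U, small U first (add the entries for U minus each lowest piece of U):
  |U|=1: {7}:1  {8}:1
  |U|=2: {6,7}:1  {7,8}:2
  |U|=3: {6,7,8}:3
  |U|=4: {5,6,7,8}:3
  |U|=5: {4,5,6,7,8}:3
  |U|=6: {3,4,5,6,7,8}:3
  |U|=7: {2,3,4,5,6,7,8}:3
  start at 0(o): 3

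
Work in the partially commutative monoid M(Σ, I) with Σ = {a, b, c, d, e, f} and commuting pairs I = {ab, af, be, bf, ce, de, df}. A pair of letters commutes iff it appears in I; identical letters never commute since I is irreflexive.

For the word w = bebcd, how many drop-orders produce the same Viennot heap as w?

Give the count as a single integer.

#0=b has no predecessor
#1=e has no predecessor
#2=b depends on [0:b]
#3=c depends on [2:b]
#4=d depends on [3:c]
sources: [0:b, 1:e]
N(rest) = Σ N(rest − s) over sources s of rest; N(one piece) = 1:
  size 1 → [1]=1  [4]=1
  size 2 → [1,4]=2  [3,4]=1
  size 3 → [1,3,4]=3  [2,3,4]=1
  first=0(b) contributes 4
  first=1(e) contributes 1
|[w]| = 5

5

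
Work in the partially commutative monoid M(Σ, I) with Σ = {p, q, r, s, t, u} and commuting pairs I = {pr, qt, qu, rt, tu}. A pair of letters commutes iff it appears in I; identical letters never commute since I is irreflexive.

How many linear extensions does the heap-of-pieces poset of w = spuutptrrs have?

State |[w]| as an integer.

22

drop 0:s onto floor
drop 1:p onto {0:s}
drop 2:u onto {1:p}
drop 3:u onto {2:u}
drop 4:t onto {1:p}
drop 5:p onto {3:u, 4:t}
drop 6:t onto {5:p}
drop 7:r onto {3:u}
drop 8:r onto {7:r}
drop 9:s onto {6:t, 8:r}
ground layer = {0:s}
drop-orders for the pieces not yet dropped (sum over which currently-grounded one goes next):
  1 to go: {9} 1
  2 to go: {6,9} 1  {8,9} 1
  3 to go: {5,6,9} 1  {6,8,9} 2  {7,8,9} 1
  4 to go: {4,5,6,9} 1  {5,6,8,9} 3  {6,7,8,9} 3
  5 to go: {4,5,6,8,9} 4  {5,6,7,8,9} 6
  6 to go: {3,5,6,7,8,9} 6  {4,5,6,7,8,9} 10
  7 to go: {2,3,5,6,7,8,9} 6  {3,4,5,6,7,8,9} 16
  8 to go: {2,3,4,5,6,7,8,9} 22
  if 0:s drops first: 22 orders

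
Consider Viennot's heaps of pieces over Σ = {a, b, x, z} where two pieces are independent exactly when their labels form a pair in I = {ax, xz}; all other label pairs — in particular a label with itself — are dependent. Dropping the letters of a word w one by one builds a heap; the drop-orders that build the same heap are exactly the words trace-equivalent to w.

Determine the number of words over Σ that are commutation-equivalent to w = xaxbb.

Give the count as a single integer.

3

#0=x has no predecessor
#1=a has no predecessor
#2=x depends on [0:x]
#3=b depends on [1:a, 2:x]
#4=b depends on [3:b]
sources: [0:x, 1:a]
N(rest) = Σ N(rest − s) over sources s of rest; N(one piece) = 1:
  size 1 → [4]=1
  size 2 → [3,4]=1
  size 3 → [1,3,4]=1  [2,3,4]=1
  first=0(x) contributes 2
  first=1(a) contributes 1
|[w]| = 3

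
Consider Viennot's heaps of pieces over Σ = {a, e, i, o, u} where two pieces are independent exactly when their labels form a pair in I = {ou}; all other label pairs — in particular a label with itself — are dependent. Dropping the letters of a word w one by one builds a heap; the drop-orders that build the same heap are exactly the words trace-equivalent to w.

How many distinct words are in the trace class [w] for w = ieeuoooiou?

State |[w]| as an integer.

8

0(i) covers ∅
1(e) covers 0:i
2(e) covers 1:e
3(u) covers 2:e
4(o) covers 2:e
5(o) covers 4:o
6(o) covers 5:o
7(i) covers 3:u, 6:o
8(o) covers 7:i
9(u) covers 7:i
floor of heap: 0:i
completions by unplaced set U, small U first (add the entries for U minus each lowest piece of U):
  |U|=1: {8}:1  {9}:1
  |U|=2: {8,9}:2
  |U|=3: {7,8,9}:2
  |U|=4: {3,7,8,9}:2  {6,7,8,9}:2
  |U|=5: {3,6,7,8,9}:4  {5,6,7,8,9}:2
  |U|=6: {3,5,6,7,8,9}:6  {4,5,6,7,8,9}:2
  |U|=7: {3,4,5,6,7,8,9}:8
  |U|=8: {2,3,4,5,6,7,8,9}:8
  start at 0(i): 8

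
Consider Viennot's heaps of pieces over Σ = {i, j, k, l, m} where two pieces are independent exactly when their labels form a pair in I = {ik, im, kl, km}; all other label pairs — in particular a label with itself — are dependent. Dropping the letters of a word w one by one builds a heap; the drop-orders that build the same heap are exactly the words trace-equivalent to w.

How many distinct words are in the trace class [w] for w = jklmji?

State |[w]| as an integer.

3

piece 0:j — minimal
piece 1:k rests on {0:j}
piece 2:l rests on {0:j}
piece 3:m rests on {2:l}
piece 4:j rests on {1:k, 3:m}
piece 5:i rests on {4:j}
minimal pieces: {0:j}
ways to finish when only these pieces remain (= sum over removing one remaining piece with nothing left below it):
  1 left: {5}→1
  2 left: {4,5}→1
  3 left: {1,4,5}→1  {3,4,5}→1
  4 left: {1,3,4,5}→2  {2,3,4,5}→1
  placing 0:j first → 3 extensions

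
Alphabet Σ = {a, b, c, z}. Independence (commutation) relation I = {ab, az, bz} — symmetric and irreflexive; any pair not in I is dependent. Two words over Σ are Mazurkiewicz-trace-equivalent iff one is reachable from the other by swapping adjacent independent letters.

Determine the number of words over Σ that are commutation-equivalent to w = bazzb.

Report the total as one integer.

30

#0=b has no predecessor
#1=a has no predecessor
#2=z has no predecessor
#3=z depends on [2:z]
#4=b depends on [0:b]
sources: [0:b, 1:a, 2:z]
N(rest) = Σ N(rest − s) over sources s of rest; N(one piece) = 1:
  size 1 → [1]=1  [3]=1  [4]=1
  size 2 → [0,4]=1  [1,3]=2  [1,4]=2  [2,3]=1  [3,4]=2
  size 3 → [0,1,4]=3  [0,3,4]=3  [1,2,3]=3  [1,3,4]=6  [2,3,4]=3
  first=0(b) contributes 12
  first=1(a) contributes 6
  first=2(z) contributes 12
|[w]| = 30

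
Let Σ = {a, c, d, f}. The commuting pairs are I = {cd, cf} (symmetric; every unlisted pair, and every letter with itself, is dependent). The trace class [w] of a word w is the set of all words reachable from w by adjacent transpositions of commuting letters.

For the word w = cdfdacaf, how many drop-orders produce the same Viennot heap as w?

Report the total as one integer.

drop 0:c onto floor
drop 1:d onto floor
drop 2:f onto {1:d}
drop 3:d onto {2:f}
drop 4:a onto {0:c, 3:d}
drop 5:c onto {4:a}
drop 6:a onto {5:c}
drop 7:f onto {6:a}
ground layer = {0:c, 1:d}
drop-orders for the pieces not yet dropped (sum over which currently-grounded one goes next):
  1 to go: {7} 1
  2 to go: {6,7} 1
  3 to go: {5,6,7} 1
  4 to go: {4,5,6,7} 1
  5 to go: {0,4,5,6,7} 1  {3,4,5,6,7} 1
  6 to go: {0,3,4,5,6,7} 2  {2,3,4,5,6,7} 1
  if 0:c drops first: 1 orders
  if 1:d drops first: 3 orders
heap linearizations: 4

4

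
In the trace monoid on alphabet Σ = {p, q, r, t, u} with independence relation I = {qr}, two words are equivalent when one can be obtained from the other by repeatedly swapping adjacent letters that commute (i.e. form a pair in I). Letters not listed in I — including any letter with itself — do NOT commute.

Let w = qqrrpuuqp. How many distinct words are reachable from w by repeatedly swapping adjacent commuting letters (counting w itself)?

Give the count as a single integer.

6

0(q) covers ∅
1(q) covers 0:q
2(r) covers ∅
3(r) covers 2:r
4(p) covers 1:q, 3:r
5(u) covers 4:p
6(u) covers 5:u
7(q) covers 6:u
8(p) covers 7:q
floor of heap: 0:q, 2:r
completions by unplaced set U, small U first (add the entries for U minus each lowest piece of U):
  |U|=1: {8}:1
  |U|=2: {7,8}:1
  |U|=3: {6,7,8}:1
  |U|=4: {5,6,7,8}:1
  |U|=5: {4,5,6,7,8}:1
  |U|=6: {1,4,5,6,7,8}:1  {3,4,5,6,7,8}:1
  |U|=7: {0,1,4,5,6,7,8}:1  {1,3,4,5,6,7,8}:2  {2,3,4,5,6,7,8}:1
  start at 0(q): 3
  start at 2(r): 3
sum over floor = 6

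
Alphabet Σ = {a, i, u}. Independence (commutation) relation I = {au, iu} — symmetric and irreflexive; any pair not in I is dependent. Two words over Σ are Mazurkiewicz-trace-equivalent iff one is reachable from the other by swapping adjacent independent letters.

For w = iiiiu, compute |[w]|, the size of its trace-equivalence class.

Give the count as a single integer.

0(i) covers ∅
1(i) covers 0:i
2(i) covers 1:i
3(i) covers 2:i
4(u) covers ∅
floor of heap: 0:i, 4:u
completions by unplaced set U, small U first (add the entries for U minus each lowest piece of U):
  |U|=1: {3}:1  {4}:1
  |U|=2: {2,3}:1  {3,4}:2
  |U|=3: {1,2,3}:1  {2,3,4}:3
  start at 0(i): 4
  start at 4(u): 1
sum over floor = 5

5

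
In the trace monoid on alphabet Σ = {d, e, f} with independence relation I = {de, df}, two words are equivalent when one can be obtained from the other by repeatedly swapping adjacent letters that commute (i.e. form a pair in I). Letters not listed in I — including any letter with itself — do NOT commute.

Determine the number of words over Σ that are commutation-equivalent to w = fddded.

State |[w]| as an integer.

15

piece 0:f — minimal
piece 1:d — minimal
piece 2:d rests on {1:d}
piece 3:d rests on {2:d}
piece 4:e rests on {0:f}
piece 5:d rests on {3:d}
minimal pieces: {0:f, 1:d}
ways to finish when only these pieces remain (= sum over removing one remaining piece with nothing left below it):
  1 left: {4}→1  {5}→1
  2 left: {0,4}→1  {3,5}→1  {4,5}→2
  3 left: {0,4,5}→3  {2,3,5}→1  {3,4,5}→3
  4 left: {0,3,4,5}→6  {1,2,3,5}→1  {2,3,4,5}→4
  placing 0:f first → 5 extensions
  placing 1:d first → 10 extensions
total linear extensions = 15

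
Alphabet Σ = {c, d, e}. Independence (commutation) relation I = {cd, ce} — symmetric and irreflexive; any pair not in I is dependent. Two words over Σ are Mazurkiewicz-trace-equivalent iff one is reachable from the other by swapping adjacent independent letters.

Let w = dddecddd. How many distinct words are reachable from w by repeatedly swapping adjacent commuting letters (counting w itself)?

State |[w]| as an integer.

8

#0=d has no predecessor
#1=d depends on [0:d]
#2=d depends on [1:d]
#3=e depends on [2:d]
#4=c has no predecessor
#5=d depends on [3:e]
#6=d depends on [5:d]
#7=d depends on [6:d]
sources: [0:d, 4:c]
N(rest) = Σ N(rest − s) over sources s of rest; N(one piece) = 1:
  size 1 → [4]=1  [7]=1
  size 2 → [4,7]=2  [6,7]=1
  size 3 → [4,6,7]=3  [5,6,7]=1
  size 4 → [3,5,6,7]=1  [4,5,6,7]=4
  size 5 → [2,3,5,6,7]=1  [3,4,5,6,7]=5
  size 6 → [1,2,3,5,6,7]=1  [2,3,4,5,6,7]=6
  first=0(d) contributes 7
  first=4(c) contributes 1
|[w]| = 8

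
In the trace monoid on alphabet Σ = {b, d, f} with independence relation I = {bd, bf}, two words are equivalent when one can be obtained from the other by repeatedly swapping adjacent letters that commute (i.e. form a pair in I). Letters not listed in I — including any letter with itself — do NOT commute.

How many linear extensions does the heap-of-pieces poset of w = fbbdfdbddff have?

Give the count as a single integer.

0(f) covers ∅
1(b) covers ∅
2(b) covers 1:b
3(d) covers 0:f
4(f) covers 3:d
5(d) covers 4:f
6(b) covers 2:b
7(d) covers 5:d
8(d) covers 7:d
9(f) covers 8:d
10(f) covers 9:f
floor of heap: 0:f, 1:b
completions by unplaced set U, small U first (add the entries for U minus each lowest piece of U):
  |U|=1: {6}:1  {10}:1
  |U|=2: {2,6}:1  {6,10}:2  {9,10}:1
  |U|=3: {1,2,6}:1  {2,6,10}:3  {6,9,10}:3  {8,9,10}:1
  |U|=4: {1,2,6,10}:4  {2,6,9,10}:6  {6,8,9,10}:4  {7,8,9,10}:1
  |U|=5: {1,2,6,9,10}:10  {2,6,8,9,10}:10  {5,7,8,9,10}:1  {6,7,8,9,10}:5
  |U|=6: {1,2,6,8,9,10}:20  {2,6,7,8,9,10}:15  {4,5,7,8,9,10}:1  {5,6,7,8,9,10}:6
  |U|=7: {1,2,6,7,8,9,10}:35  {2,5,6,7,8,9,10}:21  {3,4,5,7,8,9,10}:1  {4,5,6,7,8,9,10}:7
  |U|=8: {0,3,4,5,7,8,9,10}:1  {1,2,5,6,7,8,9,10}:56  {2,4,5,6,7,8,9,10}:28  {3,4,5,6,7,8,9,10}:8
  |U|=9: {0,3,4,5,6,7,8,9,10}:9  {1,2,4,5,6,7,8,9,10}:84  {2,3,4,5,6,7,8,9,10}:36
  start at 0(f): 120
  start at 1(b): 45
sum over floor = 165

165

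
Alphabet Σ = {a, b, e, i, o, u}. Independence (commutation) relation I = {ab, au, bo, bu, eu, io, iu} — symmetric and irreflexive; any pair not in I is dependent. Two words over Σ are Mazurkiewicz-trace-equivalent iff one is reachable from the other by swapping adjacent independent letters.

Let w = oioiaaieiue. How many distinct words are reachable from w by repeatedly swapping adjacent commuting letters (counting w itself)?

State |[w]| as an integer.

46

0(o) covers ∅
1(i) covers ∅
2(o) covers 0:o
3(i) covers 1:i
4(a) covers 2:o, 3:i
5(a) covers 4:a
6(i) covers 5:a
7(e) covers 6:i
8(i) covers 7:e
9(u) covers 2:o
10(e) covers 8:i
floor of heap: 0:o, 1:i
completions by unplaced set U, small U first (add the entries for U minus each lowest piece of U):
  |U|=1: {9}:1  {10}:1
  |U|=2: {8,10}:1  {9,10}:2
  |U|=3: {7,8,10}:1  {8,9,10}:3
  |U|=4: {6,7,8,10}:1  {7,8,9,10}:4
  |U|=5: {5,6,7,8,10}:1  {6,7,8,9,10}:5
  |U|=6: {4,5,6,7,8,10}:1  {5,6,7,8,9,10}:6
  |U|=7: {3,4,5,6,7,8,10}:1  {4,5,6,7,8,9,10}:7
  |U|=8: {1,3,4,5,6,7,8,10}:1  {2,4,5,6,7,8,9,10}:7  {3,4,5,6,7,8,9,10}:8
  |U|=9: {0,2,4,5,6,7,8,9,10}:7  {1,3,4,5,6,7,8,9,10}:9  {2,3,4,5,6,7,8,9,10}:15
  start at 0(o): 24
  start at 1(i): 22
sum over floor = 46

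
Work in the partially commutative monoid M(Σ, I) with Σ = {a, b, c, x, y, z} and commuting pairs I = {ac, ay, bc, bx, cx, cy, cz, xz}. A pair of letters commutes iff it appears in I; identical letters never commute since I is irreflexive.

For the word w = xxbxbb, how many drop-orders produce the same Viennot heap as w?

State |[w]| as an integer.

20

0(x) covers ∅
1(x) covers 0:x
2(b) covers ∅
3(x) covers 1:x
4(b) covers 2:b
5(b) covers 4:b
floor of heap: 0:x, 2:b
completions by unplaced set U, small U first (add the entries for U minus each lowest piece of U):
  |U|=1: {3}:1  {5}:1
  |U|=2: {1,3}:1  {3,5}:2  {4,5}:1
  |U|=3: {0,1,3}:1  {1,3,5}:3  {2,4,5}:1  {3,4,5}:3
  |U|=4: {0,1,3,5}:4  {1,3,4,5}:6  {2,3,4,5}:4
  start at 0(x): 10
  start at 2(b): 10
sum over floor = 20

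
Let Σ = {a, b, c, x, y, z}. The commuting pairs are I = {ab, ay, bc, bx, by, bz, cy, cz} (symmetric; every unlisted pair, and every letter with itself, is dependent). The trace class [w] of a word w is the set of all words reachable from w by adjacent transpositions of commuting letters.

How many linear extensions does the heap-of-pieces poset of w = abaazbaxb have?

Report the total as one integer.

0(a) covers ∅
1(b) covers ∅
2(a) covers 0:a
3(a) covers 2:a
4(z) covers 3:a
5(b) covers 1:b
6(a) covers 4:z
7(x) covers 6:a
8(b) covers 5:b
floor of heap: 0:a, 1:b
completions by unplaced set U, small U first (add the entries for U minus each lowest piece of U):
  |U|=1: {7}:1  {8}:1
  |U|=2: {5,8}:1  {6,7}:1  {7,8}:2
  |U|=3: {1,5,8}:1  {4,6,7}:1  {5,7,8}:3  {6,7,8}:3
  |U|=4: {1,5,7,8}:4  {3,4,6,7}:1  {4,6,7,8}:4  {5,6,7,8}:6
  |U|=5: {1,5,6,7,8}:10  {2,3,4,6,7}:1  {3,4,6,7,8}:5  {4,5,6,7,8}:10
  |U|=6: {0,2,3,4,6,7}:1  {1,4,5,6,7,8}:20  {2,3,4,6,7,8}:6  {3,4,5,6,7,8}:15
  |U|=7: {0,2,3,4,6,7,8}:7  {1,3,4,5,6,7,8}:35  {2,3,4,5,6,7,8}:21
  start at 0(a): 56
  start at 1(b): 28
sum over floor = 84

84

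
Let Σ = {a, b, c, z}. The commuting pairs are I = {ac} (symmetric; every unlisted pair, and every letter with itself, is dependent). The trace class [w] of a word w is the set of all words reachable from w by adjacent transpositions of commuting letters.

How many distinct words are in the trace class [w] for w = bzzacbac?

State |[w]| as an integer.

piece 0:b — minimal
piece 1:z rests on {0:b}
piece 2:z rests on {1:z}
piece 3:a rests on {2:z}
piece 4:c rests on {2:z}
piece 5:b rests on {3:a, 4:c}
piece 6:a rests on {5:b}
piece 7:c rests on {5:b}
minimal pieces: {0:b}
ways to finish when only these pieces remain (= sum over removing one remaining piece with nothing left below it):
  1 left: {6}→1  {7}→1
  2 left: {6,7}→2
  3 left: {5,6,7}→2
  4 left: {3,5,6,7}→2  {4,5,6,7}→2
  5 left: {3,4,5,6,7}→4
  6 left: {2,3,4,5,6,7}→4
  placing 0:b first → 4 extensions

4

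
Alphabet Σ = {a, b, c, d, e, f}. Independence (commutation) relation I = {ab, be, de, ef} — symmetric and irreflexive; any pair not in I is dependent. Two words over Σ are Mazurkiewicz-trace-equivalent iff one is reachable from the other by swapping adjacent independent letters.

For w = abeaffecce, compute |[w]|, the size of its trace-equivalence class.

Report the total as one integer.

13

0(a) covers ∅
1(b) covers ∅
2(e) covers 0:a
3(a) covers 2:e
4(f) covers 1:b, 3:a
5(f) covers 4:f
6(e) covers 3:a
7(c) covers 5:f, 6:e
8(c) covers 7:c
9(e) covers 8:c
floor of heap: 0:a, 1:b
completions by unplaced set U, small U first (add the entries for U minus each lowest piece of U):
  |U|=1: {9}:1
  |U|=2: {8,9}:1
  |U|=3: {7,8,9}:1
  |U|=4: {5,7,8,9}:1  {6,7,8,9}:1
  |U|=5: {4,5,7,8,9}:1  {5,6,7,8,9}:2
  |U|=6: {1,4,5,7,8,9}:1  {4,5,6,7,8,9}:3
  |U|=7: {1,4,5,6,7,8,9}:4  {3,4,5,6,7,8,9}:3
  |U|=8: {1,3,4,5,6,7,8,9}:7  {2,3,4,5,6,7,8,9}:3
  start at 0(a): 10
  start at 1(b): 3
sum over floor = 13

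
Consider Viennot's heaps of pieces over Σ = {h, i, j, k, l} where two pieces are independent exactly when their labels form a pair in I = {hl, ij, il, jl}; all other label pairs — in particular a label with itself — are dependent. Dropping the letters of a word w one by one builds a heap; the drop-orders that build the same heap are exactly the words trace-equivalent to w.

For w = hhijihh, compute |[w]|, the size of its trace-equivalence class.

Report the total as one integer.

3

0(h) covers ∅
1(h) covers 0:h
2(i) covers 1:h
3(j) covers 1:h
4(i) covers 2:i
5(h) covers 3:j, 4:i
6(h) covers 5:h
floor of heap: 0:h
completions by unplaced set U, small U first (add the entries for U minus each lowest piece of U):
  |U|=1: {6}:1
  |U|=2: {5,6}:1
  |U|=3: {3,5,6}:1  {4,5,6}:1
  |U|=4: {2,4,5,6}:1  {3,4,5,6}:2
  |U|=5: {2,3,4,5,6}:3
  start at 0(h): 3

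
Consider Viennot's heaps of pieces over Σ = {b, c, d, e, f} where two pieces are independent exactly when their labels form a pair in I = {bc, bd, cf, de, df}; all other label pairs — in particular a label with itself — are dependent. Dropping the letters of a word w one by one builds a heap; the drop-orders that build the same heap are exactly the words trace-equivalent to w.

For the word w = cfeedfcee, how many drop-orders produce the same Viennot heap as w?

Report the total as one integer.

16

0(c) covers ∅
1(f) covers ∅
2(e) covers 0:c, 1:f
3(e) covers 2:e
4(d) covers 0:c
5(f) covers 3:e
6(c) covers 3:e, 4:d
7(e) covers 5:f, 6:c
8(e) covers 7:e
floor of heap: 0:c, 1:f
completions by unplaced set U, small U first (add the entries for U minus each lowest piece of U):
  |U|=1: {8}:1
  |U|=2: {7,8}:1
  |U|=3: {5,7,8}:1  {6,7,8}:1
  |U|=4: {4,6,7,8}:1  {5,6,7,8}:2
  |U|=5: {3,5,6,7,8}:2  {4,5,6,7,8}:3
  |U|=6: {2,3,5,6,7,8}:2  {3,4,5,6,7,8}:5
  |U|=7: {1,2,3,5,6,7,8}:2  {2,3,4,5,6,7,8}:7
  start at 0(c): 9
  start at 1(f): 7
sum over floor = 16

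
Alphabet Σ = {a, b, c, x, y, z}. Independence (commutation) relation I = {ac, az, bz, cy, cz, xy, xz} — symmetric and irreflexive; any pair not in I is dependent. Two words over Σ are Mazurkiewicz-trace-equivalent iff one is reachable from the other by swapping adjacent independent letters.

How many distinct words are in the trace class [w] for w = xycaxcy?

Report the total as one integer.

17

piece 0:x — minimal
piece 1:y — minimal
piece 2:c rests on {0:x}
piece 3:a rests on {0:x, 1:y}
piece 4:x rests on {2:c, 3:a}
piece 5:c rests on {4:x}
piece 6:y rests on {3:a}
minimal pieces: {0:x, 1:y}
ways to finish when only these pieces remain (= sum over removing one remaining piece with nothing left below it):
  1 left: {5}→1  {6}→1
  2 left: {4,5}→1  {5,6}→2
  3 left: {2,4,5}→1  {4,5,6}→3
  4 left: {2,4,5,6}→4  {3,4,5,6}→3
  5 left: {1,3,4,5,6}→3  {2,3,4,5,6}→7
  placing 0:x first → 10 extensions
  placing 1:y first → 7 extensions
total linear extensions = 17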